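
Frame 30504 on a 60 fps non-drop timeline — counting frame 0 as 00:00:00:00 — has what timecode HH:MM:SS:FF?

30504 ÷ 60 = 508 full seconds, remainder 24 frames.
508 s = 0 h 8 min 28 s.
Timecode: 00:08:28:24.

00:08:28:24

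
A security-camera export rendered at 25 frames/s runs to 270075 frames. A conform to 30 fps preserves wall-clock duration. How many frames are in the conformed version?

Target frames = source frames × (target rate / source rate) = 270075 × (30)/(25) = 270075 × 6/5 = 324090.

324090 frames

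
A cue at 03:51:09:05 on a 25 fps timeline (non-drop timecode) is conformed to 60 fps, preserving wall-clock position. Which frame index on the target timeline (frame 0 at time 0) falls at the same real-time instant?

Source frame index: (3×3600 + 51×60 + 9) × 25 + 5 = 346730.
Real time: 346730 / (25) = 69346/5 s.
Target frame: (69346/5) × (60) = 832152.

frame 832152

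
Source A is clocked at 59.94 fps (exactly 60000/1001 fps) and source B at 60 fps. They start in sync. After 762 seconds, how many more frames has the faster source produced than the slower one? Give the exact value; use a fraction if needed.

A emits 60000/1001 × 762 = 45720000/1001 frames; B emits 60 × 762 = 45720.
Difference = 45720/1001 frames (≈ 45.6743); B is ahead of A.

45720/1001 frames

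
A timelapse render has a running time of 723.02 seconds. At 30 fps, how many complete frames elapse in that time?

Frames = 723.02 × 30 = 108453/5 ≈ 21690.6000.
Complete frames: 21690.

21690 frames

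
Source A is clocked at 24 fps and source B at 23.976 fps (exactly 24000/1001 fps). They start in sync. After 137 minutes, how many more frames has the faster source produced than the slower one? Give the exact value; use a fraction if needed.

137 min = 8220 s.
A emits 24 × 8220 = 197280 frames; B emits 24000/1001 × 8220 = 197280000/1001.
Difference = 197280/1001 frames (≈ 197.0829); B is behind A.

197280/1001 frames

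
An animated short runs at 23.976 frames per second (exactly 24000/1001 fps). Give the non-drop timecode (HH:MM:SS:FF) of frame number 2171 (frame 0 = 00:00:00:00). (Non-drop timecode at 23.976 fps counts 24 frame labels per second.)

00:01:30:11

2171 ÷ 24 = 90 full seconds, remainder 11 frames.
90 s = 0 h 1 min 30 s.
Timecode: 00:01:30:11.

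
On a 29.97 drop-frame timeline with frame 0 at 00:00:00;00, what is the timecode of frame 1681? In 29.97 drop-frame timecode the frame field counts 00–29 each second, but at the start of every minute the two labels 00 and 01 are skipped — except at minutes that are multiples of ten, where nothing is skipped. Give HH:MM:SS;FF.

Ten DF minutes hold 17982 frames, so frame 1681 lies in block 0 (frames 0–17981) with 1681 frames into that block.
The block's first minute is 1800 frames and the rest 1798 each; 1681 frames reaches minute 0, so 0 × 18 + 0 × 2 = 0 labels have been skipped so far.
Adding those back, label number 1681 + 0 = 1681 at 30 labels/s is 56 s + 1 f = 0 h 0 min 56 s frame 1, i.e. 00:00:56;01.

00:00:56;01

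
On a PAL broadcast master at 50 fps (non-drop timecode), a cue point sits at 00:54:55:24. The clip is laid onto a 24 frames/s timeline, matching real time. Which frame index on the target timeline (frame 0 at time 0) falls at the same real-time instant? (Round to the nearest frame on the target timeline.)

frame 79092

Source frame index: (0×3600 + 54×60 + 55) × 50 + 24 = 164774.
Real time: 164774 / (50) = 82387/25 s.
Target frame: (82387/25) × (24) = 1977288/25 ≈ 79091.520 → 79092.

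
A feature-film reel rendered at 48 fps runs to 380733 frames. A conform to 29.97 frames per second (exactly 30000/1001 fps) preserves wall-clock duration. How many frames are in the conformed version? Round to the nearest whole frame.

Frames at target rate = 380733 × (30000/1001) / (48) = 237958125/1001 ≈ 237720.405.
Nearest whole frame: 237720.

237720 frames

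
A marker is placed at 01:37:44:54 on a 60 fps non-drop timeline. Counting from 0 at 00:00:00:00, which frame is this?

Total seconds to the label: (1 × 3600 + 37 × 60 + 44) = 5864.
Frame index = 5864 × 60 + 54 = 351894.

frame 351894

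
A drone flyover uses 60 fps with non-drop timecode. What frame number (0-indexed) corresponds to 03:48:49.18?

frame 823758

Total seconds to the label: (3 × 3600 + 48 × 60 + 49) = 13729.
Frame index = 13729 × 60 + 18 = 823758.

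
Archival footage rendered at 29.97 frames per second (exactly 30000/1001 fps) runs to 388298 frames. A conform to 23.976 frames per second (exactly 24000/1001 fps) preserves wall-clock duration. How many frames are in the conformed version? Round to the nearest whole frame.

Frames at target rate = 388298 × (24000/1001) / (30000/1001) = 1553192/5 ≈ 310638.400.
Nearest whole frame: 310638.

310638 frames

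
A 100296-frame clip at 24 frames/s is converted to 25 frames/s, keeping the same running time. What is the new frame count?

Target frames = source frames × (target rate / source rate) = 100296 × (25)/(24) = 100296 × 25/24 = 104475.

104475 frames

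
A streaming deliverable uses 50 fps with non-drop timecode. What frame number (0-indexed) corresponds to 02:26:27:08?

439358

Total seconds to the label: (2 × 3600 + 26 × 60 + 27) = 8787.
Frame index = 8787 × 50 + 8 = 439358.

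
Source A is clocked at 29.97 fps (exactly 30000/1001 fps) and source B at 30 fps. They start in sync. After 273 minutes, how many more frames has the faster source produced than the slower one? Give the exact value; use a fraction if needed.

5400/11 frames

273 min = 16380 s.
A emits 30000/1001 × 16380 = 5400000/11 frames; B emits 30 × 16380 = 491400.
Difference = 5400/11 frames (≈ 490.9091); B is ahead of A.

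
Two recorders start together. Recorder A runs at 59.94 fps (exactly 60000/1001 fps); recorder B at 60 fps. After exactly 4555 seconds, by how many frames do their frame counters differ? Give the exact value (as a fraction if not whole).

A emits 60000/1001 × 4555 = 273300000/1001 frames; B emits 60 × 4555 = 273300.
Difference = 273300/1001 frames (≈ 273.0270); B is ahead of A.

273300/1001 frames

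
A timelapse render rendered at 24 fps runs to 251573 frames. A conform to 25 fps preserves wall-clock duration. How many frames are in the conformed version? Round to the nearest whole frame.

262055 frames

Frames at target rate = 251573 × (25) / (24) = 6289325/24 ≈ 262055.208.
Nearest whole frame: 262055.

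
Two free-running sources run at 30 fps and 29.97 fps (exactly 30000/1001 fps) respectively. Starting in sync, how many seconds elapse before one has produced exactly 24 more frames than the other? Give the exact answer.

The gap grows by |30000/1001 − 30| = 30/1001 frames per second.
Time for a 24-frame gap: 24 ÷ (30/1001) = 800.8 s.

800.8 seconds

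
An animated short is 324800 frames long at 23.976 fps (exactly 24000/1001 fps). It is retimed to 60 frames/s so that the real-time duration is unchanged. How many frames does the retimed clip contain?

Target frames = source frames × (target rate / source rate) = 324800 × (60)/(24000/1001) = 324800 × 1001/400 = 812812.

812812 frames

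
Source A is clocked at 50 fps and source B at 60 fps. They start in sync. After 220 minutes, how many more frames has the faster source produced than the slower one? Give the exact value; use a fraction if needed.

220 min = 13200 s.
A emits 50 × 13200 = 660000 frames; B emits 60 × 13200 = 792000.
Difference = 132000 frames; B is ahead of A.

132000 frames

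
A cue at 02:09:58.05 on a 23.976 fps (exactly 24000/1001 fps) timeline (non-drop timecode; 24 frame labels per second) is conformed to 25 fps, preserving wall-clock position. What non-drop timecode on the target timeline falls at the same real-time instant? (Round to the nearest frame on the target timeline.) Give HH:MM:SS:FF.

02:10:06:00

Source frame index: (2×3600 + 9×60 + 58) × 24 + 5 = 187157.
Real time: 187157 / (24000/1001) = 187344157/24000 s.
Target frame: (187344157/24000) × (25) = 187344157/960 ≈ 195150.164 → 195150.
At 25 labels/s: frame 195150 → 02:10:06:00.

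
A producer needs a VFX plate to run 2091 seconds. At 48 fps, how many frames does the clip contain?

100368 frames

Frames = 2091 × 48 = 100368.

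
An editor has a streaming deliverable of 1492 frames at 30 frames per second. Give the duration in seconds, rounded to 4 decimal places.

49.7333 seconds

Running time = 1492 × 1/30 = 746/15 s ≈ 49.7333 s.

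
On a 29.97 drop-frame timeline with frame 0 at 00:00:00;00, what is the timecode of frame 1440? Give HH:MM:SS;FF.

Ten DF minutes hold 17982 frames, so frame 1440 lies in block 0 (frames 0–17981) with 1440 frames into that block.
The block's first minute is 1800 frames and the rest 1798 each; 1440 frames reaches minute 0, so 0 × 18 + 0 × 2 = 0 labels have been skipped so far.
Adding those back, label number 1440 + 0 = 1440 at 30 labels/s is 48 s + 0 f = 0 h 0 min 48 s frame 0, i.e. 00:00:48;00.

00:00:48;00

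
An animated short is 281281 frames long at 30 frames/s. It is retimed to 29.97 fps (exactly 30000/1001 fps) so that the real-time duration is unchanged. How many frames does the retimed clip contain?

Target frames = source frames × (target rate / source rate) = 281281 × (30000/1001)/(30) = 281281 × 1000/1001 = 281000.

281000 frames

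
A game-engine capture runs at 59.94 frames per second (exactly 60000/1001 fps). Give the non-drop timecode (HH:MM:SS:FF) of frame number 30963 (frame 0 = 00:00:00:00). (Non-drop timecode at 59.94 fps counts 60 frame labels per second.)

30963 ÷ 60 = 516 full seconds, remainder 3 frames.
516 s = 0 h 8 min 36 s.
Timecode: 00:08:36:03.

00:08:36:03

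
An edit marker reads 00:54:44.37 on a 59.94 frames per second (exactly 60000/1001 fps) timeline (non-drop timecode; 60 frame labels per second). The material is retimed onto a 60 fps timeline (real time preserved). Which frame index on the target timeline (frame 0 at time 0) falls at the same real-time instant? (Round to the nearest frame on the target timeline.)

Source frame index: (0×3600 + 54×60 + 44) × 60 + 37 = 197077.
Real time: 197077 / (60000/1001) = 197274077/60000 s.
Target frame: (197274077/60000) × (60) = 197274077/1000 ≈ 197274.077 → 197274.

frame 197274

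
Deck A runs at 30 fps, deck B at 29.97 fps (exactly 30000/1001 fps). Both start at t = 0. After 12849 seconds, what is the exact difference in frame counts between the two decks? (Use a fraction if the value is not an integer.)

A emits 30 × 12849 = 385470 frames; B emits 30000/1001 × 12849 = 385470000/1001.
Difference = 385470/1001 frames (≈ 385.0849); B is behind A.

385470/1001 frames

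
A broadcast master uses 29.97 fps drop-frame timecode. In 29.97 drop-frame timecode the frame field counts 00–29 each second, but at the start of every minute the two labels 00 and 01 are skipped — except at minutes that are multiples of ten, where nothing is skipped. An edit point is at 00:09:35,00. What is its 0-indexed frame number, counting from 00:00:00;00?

Complete 10-minute blocks: 0, each 17982 frames → 0.
Remaining 9 whole minutes in the current block: 1800 + 8 × 1798 = 16184 frames.
Within the current minute: 35 × 30 + 0 − 2 = 1048 (labels ;00/;01 skipped at this minute). Total = 0 + 16184 + 1048 = 17232.

17232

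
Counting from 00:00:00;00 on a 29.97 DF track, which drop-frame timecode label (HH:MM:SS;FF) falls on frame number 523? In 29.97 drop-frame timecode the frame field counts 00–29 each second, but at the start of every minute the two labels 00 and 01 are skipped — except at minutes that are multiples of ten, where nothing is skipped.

00:00:17;13

Each 10-minute DF block holds 10 × 60 × 30 − 9 × 2 = 17982 frames. 523 ÷ 17982 → 0 full blocks, remainder 523.
Within the partial block the first minute is 1800 frames and each further minute 1798, so 0 further minute boundaries passed. Total skipped labels = 18 × 0 + 2 × 0 = 0.
Non-drop label index = 523 + 0 = 523; at 30 labels/s that is 00:00:17:13, i.e. DF 00:00:17;13.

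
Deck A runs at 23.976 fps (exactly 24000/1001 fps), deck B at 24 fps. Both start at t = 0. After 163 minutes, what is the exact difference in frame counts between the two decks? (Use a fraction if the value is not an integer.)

234720/1001 frames

163 min = 9780 s.
A emits 24000/1001 × 9780 = 234720000/1001 frames; B emits 24 × 9780 = 234720.
Difference = 234720/1001 frames (≈ 234.4855); B is ahead of A.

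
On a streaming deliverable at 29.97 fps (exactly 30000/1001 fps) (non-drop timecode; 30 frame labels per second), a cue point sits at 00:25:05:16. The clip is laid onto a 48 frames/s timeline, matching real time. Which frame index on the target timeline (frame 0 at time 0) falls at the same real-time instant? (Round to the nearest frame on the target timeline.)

frame 72338

Source frame index: (0×3600 + 25×60 + 5) × 30 + 16 = 45166.
Real time: 45166 / (30000/1001) = 22605583/15000 s.
Target frame: (22605583/15000) × (48) = 45211166/625 ≈ 72337.866 → 72338.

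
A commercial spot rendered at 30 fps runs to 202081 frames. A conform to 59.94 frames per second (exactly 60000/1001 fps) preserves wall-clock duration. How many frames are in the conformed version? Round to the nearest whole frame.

403758 frames

Frames at target rate = 202081 × (60000/1001) / (30) = 36742000/91 ≈ 403758.242.
Nearest whole frame: 403758.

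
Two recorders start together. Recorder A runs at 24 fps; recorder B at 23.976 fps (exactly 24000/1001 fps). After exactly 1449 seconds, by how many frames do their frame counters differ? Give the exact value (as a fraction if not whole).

4968/143 frames

A emits 24 × 1449 = 34776 frames; B emits 24000/1001 × 1449 = 4968000/143.
Difference = 4968/143 frames (≈ 34.7413); B is behind A.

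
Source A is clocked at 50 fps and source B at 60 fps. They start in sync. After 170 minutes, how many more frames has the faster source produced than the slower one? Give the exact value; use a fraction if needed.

170 min = 10200 s.
A emits 50 × 10200 = 510000 frames; B emits 60 × 10200 = 612000.
Difference = 102000 frames; B is ahead of A.

102000 frames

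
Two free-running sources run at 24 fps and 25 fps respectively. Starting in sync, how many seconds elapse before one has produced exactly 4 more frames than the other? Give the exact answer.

The gap grows by |25 − 24| = 1 frame per second.
Time for a 4-frame gap: 4 ÷ (1) = 4 s.

4 seconds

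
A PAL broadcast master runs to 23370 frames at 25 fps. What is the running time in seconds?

934.8 seconds

Running time = 23370 / (25) = 934.8 s.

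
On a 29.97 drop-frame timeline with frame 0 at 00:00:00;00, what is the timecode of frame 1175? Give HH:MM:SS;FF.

Each 10-minute DF block holds 10 × 60 × 30 − 9 × 2 = 17982 frames. 1175 ÷ 17982 → 0 full blocks, remainder 1175.
Within the partial block the first minute is 1800 frames and each further minute 1798, so 0 further minute boundaries passed. Total skipped labels = 18 × 0 + 2 × 0 = 0.
Non-drop label index = 1175 + 0 = 1175; at 30 labels/s that is 00:00:39:05, i.e. DF 00:00:39;05.

00:00:39;05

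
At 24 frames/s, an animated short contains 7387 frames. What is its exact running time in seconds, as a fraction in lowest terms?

7387/24 seconds

Running time = 7387 ÷ (24) = 7387 × 1/24 = 7387/24 s.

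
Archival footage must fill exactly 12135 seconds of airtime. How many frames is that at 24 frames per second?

Frames = 12135 × 24 = 291240.

291240 frames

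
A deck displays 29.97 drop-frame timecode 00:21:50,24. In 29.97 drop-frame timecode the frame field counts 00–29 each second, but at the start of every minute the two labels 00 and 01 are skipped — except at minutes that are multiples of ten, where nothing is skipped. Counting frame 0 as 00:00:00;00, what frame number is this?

39286

Complete 10-minute blocks: 2, each 17982 frames → 35964.
Remaining 1 whole minute in the current block: 1800 + 0 × 1798 = 1800 frames.
Within the current minute: 50 × 30 + 24 − 2 = 1522 (labels ;00/;01 skipped at this minute). Total = 35964 + 1800 + 1522 = 39286.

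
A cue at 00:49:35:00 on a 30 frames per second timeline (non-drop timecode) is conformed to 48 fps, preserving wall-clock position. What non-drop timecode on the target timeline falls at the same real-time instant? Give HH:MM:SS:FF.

00:49:35:00

Source frame index: (0×3600 + 49×60 + 35) × 30 + 0 = 89250.
Real time: 89250 / (30) = 2975 s.
Target frame: (2975) × (48) = 142800.
At 48 labels/s: frame 142800 → 00:49:35:00.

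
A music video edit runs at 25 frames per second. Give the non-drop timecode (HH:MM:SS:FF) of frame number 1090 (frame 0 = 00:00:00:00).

00:00:43:15

1090 ÷ 25 = 43 full seconds, remainder 15 frames.
43 s = 0 h 0 min 43 s.
Timecode: 00:00:43:15.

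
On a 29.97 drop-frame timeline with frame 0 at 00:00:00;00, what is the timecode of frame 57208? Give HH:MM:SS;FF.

Each 10-minute DF block holds 10 × 60 × 30 − 9 × 2 = 17982 frames. 57208 ÷ 17982 → 3 full blocks, remainder 3262.
Within the partial block the first minute is 1800 frames and each further minute 1798, so 1 further minute boundary passed. Total skipped labels = 18 × 3 + 2 × 1 = 56.
Non-drop label index = 57208 + 56 = 57264; at 30 labels/s that is 00:31:48:24, i.e. DF 00:31:48;24.

00:31:48;24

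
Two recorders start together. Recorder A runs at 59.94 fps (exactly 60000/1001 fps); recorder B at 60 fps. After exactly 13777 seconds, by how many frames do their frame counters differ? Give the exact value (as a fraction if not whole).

826620/1001 frames

A emits 60000/1001 × 13777 = 826620000/1001 frames; B emits 60 × 13777 = 826620.
Difference = 826620/1001 frames (≈ 825.7942); B is ahead of A.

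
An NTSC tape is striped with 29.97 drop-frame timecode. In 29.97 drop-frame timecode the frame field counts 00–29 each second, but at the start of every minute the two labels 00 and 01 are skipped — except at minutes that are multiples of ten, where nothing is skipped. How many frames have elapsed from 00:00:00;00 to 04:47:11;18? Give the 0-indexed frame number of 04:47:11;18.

516430

As if non-drop at 30 labels/s: (4 × 3600 + 47 × 60 + 11) × 30 + 18 = 516948.
Minute boundaries passed: 287; those not divisible by 10: 287 − 28 = 259; dropped labels = 2 × 259 = 518.
Actual frame index = 516948 − 518 = 516430.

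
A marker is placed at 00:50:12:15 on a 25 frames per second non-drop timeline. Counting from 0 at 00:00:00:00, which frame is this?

frame 75315

Total seconds to the label: (0 × 3600 + 50 × 60 + 12) = 3012.
Frame index = 3012 × 25 + 15 = 75315.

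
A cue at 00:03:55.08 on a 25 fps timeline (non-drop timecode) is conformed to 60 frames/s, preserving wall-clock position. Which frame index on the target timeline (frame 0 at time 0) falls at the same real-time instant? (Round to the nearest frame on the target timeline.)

frame 14119

Source frame index: (0×3600 + 3×60 + 55) × 25 + 8 = 5883.
Real time: 5883 / (25) = 5883/25 s.
Target frame: (5883/25) × (60) = 70596/5 ≈ 14119.200 → 14119.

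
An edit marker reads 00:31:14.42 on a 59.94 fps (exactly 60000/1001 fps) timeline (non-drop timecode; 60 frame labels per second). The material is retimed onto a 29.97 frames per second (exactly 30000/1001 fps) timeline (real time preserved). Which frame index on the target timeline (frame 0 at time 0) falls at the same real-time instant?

frame 56241

Source frame index: (0×3600 + 31×60 + 14) × 60 + 42 = 112482.
Real time: 112482 / (60000/1001) = 18765747/10000 s.
Target frame: (18765747/10000) × (30000/1001) = 56241.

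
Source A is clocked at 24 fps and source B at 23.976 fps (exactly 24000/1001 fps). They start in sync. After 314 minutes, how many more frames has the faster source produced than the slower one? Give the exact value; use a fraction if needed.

314 min = 18840 s.
A emits 24 × 18840 = 452160 frames; B emits 24000/1001 × 18840 = 452160000/1001.
Difference = 452160/1001 frames (≈ 451.7083); B is behind A.

452160/1001 frames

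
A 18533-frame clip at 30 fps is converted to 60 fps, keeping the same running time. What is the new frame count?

Target frames = source frames × (target rate / source rate) = 18533 × (60)/(30) = 18533 × 2 = 37066.

37066 frames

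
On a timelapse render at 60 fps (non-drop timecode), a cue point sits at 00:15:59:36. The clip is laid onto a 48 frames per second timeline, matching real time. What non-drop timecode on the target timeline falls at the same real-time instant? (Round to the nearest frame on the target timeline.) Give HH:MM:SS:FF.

Source frame index: (0×3600 + 15×60 + 59) × 60 + 36 = 57576.
Real time: 57576 / (60) = 4798/5 s.
Target frame: (4798/5) × (48) = 230304/5 ≈ 46060.800 → 46061.
At 48 labels/s: frame 46061 → 00:15:59:29.

00:15:59:29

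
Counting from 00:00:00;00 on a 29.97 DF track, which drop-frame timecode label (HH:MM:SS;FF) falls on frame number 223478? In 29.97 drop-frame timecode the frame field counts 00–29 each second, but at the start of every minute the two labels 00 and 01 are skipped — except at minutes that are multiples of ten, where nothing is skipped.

Each 10-minute DF block holds 10 × 60 × 30 − 9 × 2 = 17982 frames. 223478 ÷ 17982 → 12 full blocks, remainder 7694.
Within the partial block the first minute is 1800 frames and each further minute 1798, so 4 further minute boundaries passed. Total skipped labels = 18 × 12 + 2 × 4 = 224.
Non-drop label index = 223478 + 224 = 223702; at 30 labels/s that is 02:04:16:22, i.e. DF 02:04:16;22.

02:04:16;22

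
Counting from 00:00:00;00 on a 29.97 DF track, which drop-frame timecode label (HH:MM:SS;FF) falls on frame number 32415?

Ten DF minutes hold 17982 frames, so frame 32415 lies in block 1 (frames 17982–35963) with 14433 frames into that block.
The block's first minute is 1800 frames and the rest 1798 each; 14433 frames reaches minute 8, so 1 × 18 + 8 × 2 = 34 labels have been skipped so far.
Adding those back, label number 32415 + 34 = 32449 at 30 labels/s is 1081 s + 19 f = 0 h 18 min 1 s frame 19, i.e. 00:18:01;19.

00:18:01;19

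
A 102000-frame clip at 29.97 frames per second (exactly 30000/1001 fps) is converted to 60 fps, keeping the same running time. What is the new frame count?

Target frames = source frames × (target rate / source rate) = 102000 × (60)/(30000/1001) = 102000 × 1001/500 = 204204.

204204 frames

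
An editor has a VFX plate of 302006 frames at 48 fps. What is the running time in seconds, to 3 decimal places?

Running time = 302006 × 1/48 = 151003/24 s ≈ 6291.792 s.

6291.792 seconds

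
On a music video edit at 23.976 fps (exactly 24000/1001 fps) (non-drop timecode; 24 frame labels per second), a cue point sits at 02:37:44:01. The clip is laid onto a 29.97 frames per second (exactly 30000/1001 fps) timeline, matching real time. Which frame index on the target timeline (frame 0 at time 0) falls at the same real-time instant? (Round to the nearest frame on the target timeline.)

frame 283921

Source frame index: (2×3600 + 37×60 + 44) × 24 + 1 = 227137.
Real time: 227137 / (24000/1001) = 227364137/24000 s.
Target frame: (227364137/24000) × (30000/1001) = 1135685/4 ≈ 283921.250 → 283921.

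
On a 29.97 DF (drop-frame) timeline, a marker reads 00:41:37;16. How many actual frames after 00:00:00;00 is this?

74852

As if non-drop at 30 labels/s: (0 × 3600 + 41 × 60 + 37) × 30 + 16 = 74926.
Minute boundaries passed: 41; those not divisible by 10: 41 − 4 = 37; dropped labels = 2 × 37 = 74.
Actual frame index = 74926 − 74 = 74852.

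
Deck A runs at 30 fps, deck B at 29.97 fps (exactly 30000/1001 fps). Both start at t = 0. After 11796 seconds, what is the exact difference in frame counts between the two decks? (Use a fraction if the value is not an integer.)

353880/1001 frames

A emits 30 × 11796 = 353880 frames; B emits 30000/1001 × 11796 = 353880000/1001.
Difference = 353880/1001 frames (≈ 353.5265); B is behind A.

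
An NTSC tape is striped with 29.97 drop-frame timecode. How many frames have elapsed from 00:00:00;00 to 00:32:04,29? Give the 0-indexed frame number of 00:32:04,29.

57691

Complete 10-minute blocks: 3, each 17982 frames → 53946.
Remaining 2 whole minutes in the current block: 1800 + 1 × 1798 = 3598 frames.
Within the current minute: 4 × 30 + 29 − 2 = 147 (labels ;00/;01 skipped at this minute). Total = 53946 + 3598 + 147 = 57691.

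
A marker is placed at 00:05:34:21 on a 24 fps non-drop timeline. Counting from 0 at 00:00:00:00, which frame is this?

8037

Total seconds to the label: (0 × 3600 + 5 × 60 + 34) = 334.
Frame index = 334 × 24 + 21 = 8037.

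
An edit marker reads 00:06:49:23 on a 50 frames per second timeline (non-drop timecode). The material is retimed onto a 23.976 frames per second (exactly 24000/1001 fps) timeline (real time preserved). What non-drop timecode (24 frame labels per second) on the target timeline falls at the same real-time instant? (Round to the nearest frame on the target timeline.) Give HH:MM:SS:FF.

Source frame index: (0×3600 + 6×60 + 49) × 50 + 23 = 20473.
Real time: 20473 / (50) = 20473/50 s.
Target frame: (20473/50) × (24000/1001) = 9827040/1001 ≈ 9817.223 → 9817.
At 24 labels/s: frame 9817 → 00:06:49:01.

00:06:49:01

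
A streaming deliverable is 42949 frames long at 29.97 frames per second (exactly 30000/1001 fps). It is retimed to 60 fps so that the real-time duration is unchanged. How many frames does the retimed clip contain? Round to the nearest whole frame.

85984 frames

Frames at target rate = 42949 × (60) / (30000/1001) = 42991949/500 ≈ 85983.898.
Nearest whole frame: 85984.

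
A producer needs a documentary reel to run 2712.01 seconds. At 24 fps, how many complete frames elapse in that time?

Frames = 2712.01 × 24 = 1627206/25 ≈ 65088.2400.
Complete frames: 65088.

65088 frames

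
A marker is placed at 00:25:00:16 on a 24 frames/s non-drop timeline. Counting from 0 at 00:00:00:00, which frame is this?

frame 36016

Total seconds to the label: (0 × 3600 + 25 × 60 + 0) = 1500.
Frame index = 1500 × 24 + 16 = 36016.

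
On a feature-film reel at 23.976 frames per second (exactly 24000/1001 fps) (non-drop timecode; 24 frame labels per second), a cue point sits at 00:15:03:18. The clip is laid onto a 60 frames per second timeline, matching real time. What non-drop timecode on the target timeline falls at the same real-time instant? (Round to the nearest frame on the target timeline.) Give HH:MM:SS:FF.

Source frame index: (0×3600 + 15×60 + 3) × 24 + 18 = 21690.
Real time: 21690 / (24000/1001) = 723723/800 s.
Target frame: (723723/800) × (60) = 2171169/40 ≈ 54279.225 → 54279.
At 60 labels/s: frame 54279 → 00:15:04:39.

00:15:04:39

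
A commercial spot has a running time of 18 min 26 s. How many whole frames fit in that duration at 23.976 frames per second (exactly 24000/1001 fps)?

18 min 26 s = 1106 s.
Frames = 1106 × 24000/1001 = 3792000/143 ≈ 26517.4825.
Complete frames: 26517.

26517 frames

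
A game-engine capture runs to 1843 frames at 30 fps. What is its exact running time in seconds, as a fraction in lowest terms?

Running time = 1843 ÷ (30) = 1843 × 1/30 = 1843/30 s.

1843/30 seconds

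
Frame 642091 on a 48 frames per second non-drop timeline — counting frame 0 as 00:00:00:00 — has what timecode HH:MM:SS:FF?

642091 ÷ 48 = 13376 full seconds, remainder 43 frames.
13376 s = 3 h 42 min 56 s.
Timecode: 03:42:56:43.

03:42:56:43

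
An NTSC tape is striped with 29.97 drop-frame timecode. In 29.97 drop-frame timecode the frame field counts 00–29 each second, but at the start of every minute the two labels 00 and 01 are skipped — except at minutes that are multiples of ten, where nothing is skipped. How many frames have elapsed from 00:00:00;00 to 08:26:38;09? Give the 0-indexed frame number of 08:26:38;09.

911037

As if non-drop at 30 labels/s: (8 × 3600 + 26 × 60 + 38) × 30 + 9 = 911949.
Minute boundaries passed: 506; those not divisible by 10: 506 − 50 = 456; dropped labels = 2 × 456 = 912.
Actual frame index = 911949 − 912 = 911037.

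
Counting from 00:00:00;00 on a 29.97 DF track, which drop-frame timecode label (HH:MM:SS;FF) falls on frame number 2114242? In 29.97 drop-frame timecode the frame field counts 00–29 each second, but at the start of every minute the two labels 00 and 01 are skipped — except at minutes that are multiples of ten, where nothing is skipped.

Ten DF minutes hold 17982 frames, so frame 2114242 lies in block 117 (frames 2103894–2121875) with 10348 frames into that block.
The block's first minute is 1800 frames and the rest 1798 each; 10348 frames reaches minute 5, so 117 × 18 + 5 × 2 = 2116 labels have been skipped so far.
Adding those back, label number 2114242 + 2116 = 2116358 at 30 labels/s is 70545 s + 8 f = 19 h 35 min 45 s frame 8, i.e. 19:35:45;08.

19:35:45;08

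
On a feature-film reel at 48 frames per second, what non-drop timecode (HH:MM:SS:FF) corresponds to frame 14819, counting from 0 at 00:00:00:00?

00:05:08:35

14819 ÷ 48 = 308 full seconds, remainder 35 frames.
308 s = 0 h 5 min 8 s.
Timecode: 00:05:08:35.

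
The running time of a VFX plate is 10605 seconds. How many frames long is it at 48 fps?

Frames = 10605 × 48 = 509040.

509040 frames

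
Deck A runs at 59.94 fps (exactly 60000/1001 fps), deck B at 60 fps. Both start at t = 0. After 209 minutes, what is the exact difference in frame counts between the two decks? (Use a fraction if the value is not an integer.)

68400/91 frames

209 min = 12540 s.
A emits 60000/1001 × 12540 = 68400000/91 frames; B emits 60 × 12540 = 752400.
Difference = 68400/91 frames (≈ 751.6484); B is ahead of A.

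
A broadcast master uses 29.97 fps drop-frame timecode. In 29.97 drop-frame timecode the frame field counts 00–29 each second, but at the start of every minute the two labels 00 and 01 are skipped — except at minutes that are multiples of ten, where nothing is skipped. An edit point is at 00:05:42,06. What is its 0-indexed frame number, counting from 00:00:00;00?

10256

Complete 10-minute blocks: 0, each 17982 frames → 0.
Remaining 5 whole minutes in the current block: 1800 + 4 × 1798 = 8992 frames.
Within the current minute: 42 × 30 + 6 − 2 = 1264 (labels ;00/;01 skipped at this minute). Total = 0 + 8992 + 1264 = 10256.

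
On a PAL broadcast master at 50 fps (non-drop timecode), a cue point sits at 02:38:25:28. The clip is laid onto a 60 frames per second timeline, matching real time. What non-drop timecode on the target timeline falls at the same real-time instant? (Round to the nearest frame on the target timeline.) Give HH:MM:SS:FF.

Source frame index: (2×3600 + 38×60 + 25) × 50 + 28 = 475278.
Real time: 475278 / (50) = 237639/25 s.
Target frame: (237639/25) × (60) = 2851668/5 ≈ 570333.600 → 570334.
At 60 labels/s: frame 570334 → 02:38:25:34.

02:38:25:34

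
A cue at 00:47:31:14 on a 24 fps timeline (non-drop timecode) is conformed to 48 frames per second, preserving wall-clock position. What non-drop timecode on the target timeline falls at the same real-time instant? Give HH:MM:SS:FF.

00:47:31:28

Source frame index: (0×3600 + 47×60 + 31) × 24 + 14 = 68438.
Real time: 68438 / (24) = 34219/12 s.
Target frame: (34219/12) × (48) = 136876.
At 48 labels/s: frame 136876 → 00:47:31:28.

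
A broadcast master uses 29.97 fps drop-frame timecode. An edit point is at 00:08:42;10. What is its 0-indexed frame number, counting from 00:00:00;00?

15654

Complete 10-minute blocks: 0, each 17982 frames → 0.
Remaining 8 whole minutes in the current block: 1800 + 7 × 1798 = 14386 frames.
Within the current minute: 42 × 30 + 10 − 2 = 1268 (labels ;00/;01 skipped at this minute). Total = 0 + 14386 + 1268 = 15654.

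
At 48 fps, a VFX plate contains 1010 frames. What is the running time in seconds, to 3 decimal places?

Running time = 1010 × 1/48 = 505/24 s ≈ 21.042 s.

21.042 seconds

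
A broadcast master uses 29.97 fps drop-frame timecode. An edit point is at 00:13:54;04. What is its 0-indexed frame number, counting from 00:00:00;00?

As if non-drop at 30 labels/s: (0 × 3600 + 13 × 60 + 54) × 30 + 4 = 25024.
Minute boundaries passed: 13; those not divisible by 10: 13 − 1 = 12; dropped labels = 2 × 12 = 24.
Actual frame index = 25024 − 24 = 25000.

25000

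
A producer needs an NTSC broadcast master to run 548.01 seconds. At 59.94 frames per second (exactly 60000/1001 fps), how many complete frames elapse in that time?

Frames = 548.01 × 60000/1001 = 32880600/1001 ≈ 32847.7522.
Complete frames: 32847.

32847 frames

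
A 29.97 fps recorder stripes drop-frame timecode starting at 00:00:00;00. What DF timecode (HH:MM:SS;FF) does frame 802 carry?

Each 10-minute DF block holds 10 × 60 × 30 − 9 × 2 = 17982 frames. 802 ÷ 17982 → 0 full blocks, remainder 802.
Within the partial block the first minute is 1800 frames and each further minute 1798, so 0 further minute boundaries passed. Total skipped labels = 18 × 0 + 2 × 0 = 0.
Non-drop label index = 802 + 0 = 802; at 30 labels/s that is 00:00:26:22, i.e. DF 00:00:26;22.

00:00:26;22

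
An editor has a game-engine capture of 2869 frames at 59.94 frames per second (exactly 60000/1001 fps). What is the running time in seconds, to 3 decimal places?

47.864 seconds

Running time = 2869 × 1001/60000 = 2871869/60000 s ≈ 47.864 s.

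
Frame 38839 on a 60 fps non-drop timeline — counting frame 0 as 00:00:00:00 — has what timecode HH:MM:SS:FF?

38839 ÷ 60 = 647 full seconds, remainder 19 frames.
647 s = 0 h 10 min 47 s.
Timecode: 00:10:47:19.

00:10:47:19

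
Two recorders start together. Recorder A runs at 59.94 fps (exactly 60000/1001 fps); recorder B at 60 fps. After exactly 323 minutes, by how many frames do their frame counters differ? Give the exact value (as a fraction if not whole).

323 min = 19380 s.
A emits 60000/1001 × 19380 = 1162800000/1001 frames; B emits 60 × 19380 = 1162800.
Difference = 1162800/1001 frames (≈ 1161.6384); B is ahead of A.

1162800/1001 frames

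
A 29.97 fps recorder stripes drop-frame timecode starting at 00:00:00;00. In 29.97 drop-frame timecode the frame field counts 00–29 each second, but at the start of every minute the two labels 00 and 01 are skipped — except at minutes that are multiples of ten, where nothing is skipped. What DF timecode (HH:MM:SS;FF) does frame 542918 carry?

05:01:55;10

Ten DF minutes hold 17982 frames, so frame 542918 lies in block 30 (frames 539460–557441) with 3458 frames into that block.
The block's first minute is 1800 frames and the rest 1798 each; 3458 frames reaches minute 1, so 30 × 18 + 1 × 2 = 542 labels have been skipped so far.
Adding those back, label number 542918 + 542 = 543460 at 30 labels/s is 18115 s + 10 f = 5 h 1 min 55 s frame 10, i.e. 05:01:55;10.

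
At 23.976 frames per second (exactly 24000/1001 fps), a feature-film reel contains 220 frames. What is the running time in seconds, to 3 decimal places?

Running time = 220 × 1001/24000 = 11011/1200 s ≈ 9.176 s.

9.176 seconds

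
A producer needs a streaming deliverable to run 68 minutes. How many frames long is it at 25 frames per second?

102000 frames

68 min = 4080 s.
Frames = 4080 × 25 = 102000.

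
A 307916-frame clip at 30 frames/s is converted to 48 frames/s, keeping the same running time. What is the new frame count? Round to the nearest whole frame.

Frames at target rate = 307916 × (48) / (30) = 2463328/5 ≈ 492665.600.
Nearest whole frame: 492666.

492666 frames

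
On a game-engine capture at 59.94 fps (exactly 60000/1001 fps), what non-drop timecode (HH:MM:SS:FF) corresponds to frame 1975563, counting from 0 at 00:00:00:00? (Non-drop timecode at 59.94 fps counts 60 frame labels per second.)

1975563 ÷ 60 = 32926 full seconds, remainder 3 frames.
32926 s = 9 h 8 min 46 s.
Timecode: 09:08:46:03.

09:08:46:03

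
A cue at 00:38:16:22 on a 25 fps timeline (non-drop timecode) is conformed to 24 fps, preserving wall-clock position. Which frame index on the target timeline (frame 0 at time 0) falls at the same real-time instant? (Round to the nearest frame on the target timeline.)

Source frame index: (0×3600 + 38×60 + 16) × 25 + 22 = 57422.
Real time: 57422 / (25) = 57422/25 s.
Target frame: (57422/25) × (24) = 1378128/25 ≈ 55125.120 → 55125.

frame 55125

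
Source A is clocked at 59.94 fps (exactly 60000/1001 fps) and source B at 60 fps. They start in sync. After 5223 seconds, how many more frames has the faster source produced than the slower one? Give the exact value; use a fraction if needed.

313380/1001 frames

A emits 60000/1001 × 5223 = 313380000/1001 frames; B emits 60 × 5223 = 313380.
Difference = 313380/1001 frames (≈ 313.0669); B is ahead of A.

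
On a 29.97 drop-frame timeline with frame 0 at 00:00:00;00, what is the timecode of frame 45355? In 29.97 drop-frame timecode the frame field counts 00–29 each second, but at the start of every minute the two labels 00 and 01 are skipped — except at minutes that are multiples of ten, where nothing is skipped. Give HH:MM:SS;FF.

00:25:13;11

Ten DF minutes hold 17982 frames, so frame 45355 lies in block 2 (frames 35964–53945) with 9391 frames into that block.
The block's first minute is 1800 frames and the rest 1798 each; 9391 frames reaches minute 5, so 2 × 18 + 5 × 2 = 46 labels have been skipped so far.
Adding those back, label number 45355 + 46 = 45401 at 30 labels/s is 1513 s + 11 f = 0 h 25 min 13 s frame 11, i.e. 00:25:13;11.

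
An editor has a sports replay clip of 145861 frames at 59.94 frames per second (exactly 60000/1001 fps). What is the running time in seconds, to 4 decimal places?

2433.4477 seconds

Running time = 145861 × 1001/60000 = 146006861/60000 s ≈ 2433.4477 s.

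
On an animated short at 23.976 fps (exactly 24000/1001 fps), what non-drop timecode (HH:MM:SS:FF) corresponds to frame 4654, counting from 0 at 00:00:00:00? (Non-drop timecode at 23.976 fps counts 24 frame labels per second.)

4654 ÷ 24 = 193 full seconds, remainder 22 frames.
193 s = 0 h 3 min 13 s.
Timecode: 00:03:13:22.

00:03:13:22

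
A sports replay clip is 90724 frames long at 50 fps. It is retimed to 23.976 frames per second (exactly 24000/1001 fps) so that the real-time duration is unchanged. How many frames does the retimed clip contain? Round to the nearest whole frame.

Frames at target rate = 90724 × (24000/1001) / (50) = 43547520/1001 ≈ 43504.016.
Nearest whole frame: 43504.

43504 frames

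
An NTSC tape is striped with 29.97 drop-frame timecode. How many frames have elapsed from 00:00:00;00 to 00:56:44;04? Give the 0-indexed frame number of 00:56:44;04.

As if non-drop at 30 labels/s: (0 × 3600 + 56 × 60 + 44) × 30 + 4 = 102124.
Minute boundaries passed: 56; those not divisible by 10: 56 − 5 = 51; dropped labels = 2 × 51 = 102.
Actual frame index = 102124 − 102 = 102022.

102022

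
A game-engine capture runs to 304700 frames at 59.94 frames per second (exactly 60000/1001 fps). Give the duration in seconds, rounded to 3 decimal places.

5083.412 seconds

Running time = 304700 × 1001/60000 = 3050047/600 s ≈ 5083.412 s.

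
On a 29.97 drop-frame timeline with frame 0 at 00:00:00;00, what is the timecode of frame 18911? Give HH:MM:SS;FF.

00:10:30;29

Each 10-minute DF block holds 10 × 60 × 30 − 9 × 2 = 17982 frames. 18911 ÷ 17982 → 1 full block, remainder 929.
Within the partial block the first minute is 1800 frames and each further minute 1798, so 0 further minute boundaries passed. Total skipped labels = 18 × 1 + 2 × 0 = 18.
Non-drop label index = 18911 + 18 = 18929; at 30 labels/s that is 00:10:30:29, i.e. DF 00:10:30;29.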